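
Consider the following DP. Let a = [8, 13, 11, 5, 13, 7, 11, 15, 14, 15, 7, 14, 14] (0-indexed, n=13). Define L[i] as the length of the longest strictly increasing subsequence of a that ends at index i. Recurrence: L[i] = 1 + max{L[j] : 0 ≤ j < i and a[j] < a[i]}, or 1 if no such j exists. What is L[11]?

   i    0    1    2    3    4    5    6    7    8    9   10   11   12
a[i]    8   13   11    5   13    7   11   15   14   15    7   14   14
L[i]    1    2    2    1    3    2    3    4    4    5    2    4    4

4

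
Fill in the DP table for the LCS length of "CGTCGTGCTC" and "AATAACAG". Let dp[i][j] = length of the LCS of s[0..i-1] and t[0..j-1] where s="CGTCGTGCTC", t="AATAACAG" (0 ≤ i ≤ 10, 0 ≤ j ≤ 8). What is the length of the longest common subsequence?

   ''  A  A  T  A  A  C  A  G
''  0  0  0  0  0  0  0  0  0
 C  0  0  0  0  0  0  1  1  1
 G  0  0  0  0  0  0  1  1  2
 T  0  0  0  1  1  1  1  1  2
 C  0  0  0  1  1  1  2  2  2
 G  0  0  0  1  1  1  2  2  3
 T  0  0  0  1  1  1  2  2  3
 G  0  0  0  1  1  1  2  2  3
 C  0  0  0  1  1  1  2  2  3
 T  0  0  0  1  1  1  2  2  3
 C  0  0  0  1  1  1  2  2  3

3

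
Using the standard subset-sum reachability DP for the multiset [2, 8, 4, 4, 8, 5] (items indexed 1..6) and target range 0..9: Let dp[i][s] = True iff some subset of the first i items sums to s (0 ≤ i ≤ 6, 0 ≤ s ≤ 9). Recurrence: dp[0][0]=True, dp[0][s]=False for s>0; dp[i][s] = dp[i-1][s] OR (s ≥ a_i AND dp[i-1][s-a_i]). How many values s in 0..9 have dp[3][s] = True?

5

i\s   0   1   2   3   4   5   6   7   8   9
  0   T   F   F   F   F   F   F   F   F   F
  1   T   F   T   F   F   F   F   F   F   F
  2   T   F   T   F   F   F   F   F   T   F
  3   T   F   T   F   T   F   T   F   T   F
  4   T   F   T   F   T   F   T   F   T   F
  5   T   F   T   F   T   F   T   F   T   F
  6   T   F   T   F   T   T   T   T   T   T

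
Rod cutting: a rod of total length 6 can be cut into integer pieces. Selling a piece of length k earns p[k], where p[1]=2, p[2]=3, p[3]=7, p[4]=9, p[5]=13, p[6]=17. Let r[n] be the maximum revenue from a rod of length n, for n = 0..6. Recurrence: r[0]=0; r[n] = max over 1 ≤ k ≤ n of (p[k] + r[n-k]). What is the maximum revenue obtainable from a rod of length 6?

   n    0    1    2    3    4    5    6
r[n]    0    2    4    7    9   13   17

17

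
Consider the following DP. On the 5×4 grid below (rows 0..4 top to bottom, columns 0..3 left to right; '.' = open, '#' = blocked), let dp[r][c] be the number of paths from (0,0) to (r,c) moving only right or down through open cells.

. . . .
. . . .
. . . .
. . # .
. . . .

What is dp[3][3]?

10

r\c   0   1   2   3
  0   1   1   1   1
  1   1   2   3   4
  2   1   3   6  10
  3   1   4   0  10
  4   1   5   5  15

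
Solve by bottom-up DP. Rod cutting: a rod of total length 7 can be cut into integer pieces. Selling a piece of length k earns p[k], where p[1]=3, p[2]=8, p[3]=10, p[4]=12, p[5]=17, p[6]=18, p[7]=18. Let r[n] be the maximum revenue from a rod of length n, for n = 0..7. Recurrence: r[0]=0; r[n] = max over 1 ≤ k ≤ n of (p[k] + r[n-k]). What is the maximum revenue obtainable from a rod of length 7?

   n    0    1    2    3    4    5    6    7
r[n]    0    3    8   11   16   19   24   27

27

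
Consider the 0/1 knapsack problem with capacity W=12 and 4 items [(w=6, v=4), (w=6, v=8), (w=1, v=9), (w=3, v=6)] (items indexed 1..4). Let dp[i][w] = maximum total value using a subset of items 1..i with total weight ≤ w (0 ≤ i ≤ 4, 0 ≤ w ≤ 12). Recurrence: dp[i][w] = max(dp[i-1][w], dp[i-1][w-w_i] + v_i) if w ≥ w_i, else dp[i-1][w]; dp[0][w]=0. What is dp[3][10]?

17

i\w   0   1   2   3   4   5   6   7   8   9  10  11  12
  0   0   0   0   0   0   0   0   0   0   0   0   0   0
  1   0   0   0   0   0   0   4   4   4   4   4   4   4
  2   0   0   0   0   0   0   8   8   8   8   8   8  12
  3   0   9   9   9   9   9   9  17  17  17  17  17  17
  4   0   9   9   9  15  15  15  17  17  17  23  23  23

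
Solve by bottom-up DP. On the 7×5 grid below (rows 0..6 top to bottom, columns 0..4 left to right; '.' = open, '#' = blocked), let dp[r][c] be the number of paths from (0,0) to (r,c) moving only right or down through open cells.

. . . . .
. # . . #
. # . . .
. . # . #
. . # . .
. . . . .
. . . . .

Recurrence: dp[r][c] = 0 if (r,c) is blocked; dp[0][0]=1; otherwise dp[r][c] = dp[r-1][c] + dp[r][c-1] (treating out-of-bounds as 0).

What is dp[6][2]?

r\c   0   1   2   3   4
  0   1   1   1   1   1
  1   1   0   1   2   0
  2   1   0   1   3   3
  3   1   1   0   3   0
  4   1   2   0   3   3
  5   1   3   3   6   9
  6   1   4   7  13  22

7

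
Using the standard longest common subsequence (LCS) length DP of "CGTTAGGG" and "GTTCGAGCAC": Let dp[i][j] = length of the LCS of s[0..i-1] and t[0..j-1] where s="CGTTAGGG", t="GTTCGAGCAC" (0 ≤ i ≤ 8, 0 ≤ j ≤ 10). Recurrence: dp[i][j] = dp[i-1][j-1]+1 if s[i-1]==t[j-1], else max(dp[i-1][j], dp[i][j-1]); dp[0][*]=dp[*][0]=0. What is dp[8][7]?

   ''  G  T  T  C  G  A  G  C  A  C
''  0  0  0  0  0  0  0  0  0  0  0
 C  0  0  0  0  1  1  1  1  1  1  1
 G  0  1  1  1  1  2  2  2  2  2  2
 T  0  1  2  2  2  2  2  2  2  2  2
 T  0  1  2  3  3  3  3  3  3  3  3
 A  0  1  2  3  3  3  4  4  4  4  4
 G  0  1  2  3  3  4  4  5  5  5  5
 G  0  1  2  3  3  4  4  5  5  5  5
 G  0  1  2  3  3  4  4  5  5  5  5

5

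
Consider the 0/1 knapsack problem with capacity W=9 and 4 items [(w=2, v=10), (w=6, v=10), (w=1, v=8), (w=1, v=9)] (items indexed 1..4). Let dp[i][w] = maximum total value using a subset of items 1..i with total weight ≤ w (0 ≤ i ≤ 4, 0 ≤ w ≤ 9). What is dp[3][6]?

18

i\w   0   1   2   3   4   5   6   7   8   9
  0   0   0   0   0   0   0   0   0   0   0
  1   0   0  10  10  10  10  10  10  10  10
  2   0   0  10  10  10  10  10  10  20  20
  3   0   8  10  18  18  18  18  18  20  28
  4   0   9  17  19  27  27  27  27  27  29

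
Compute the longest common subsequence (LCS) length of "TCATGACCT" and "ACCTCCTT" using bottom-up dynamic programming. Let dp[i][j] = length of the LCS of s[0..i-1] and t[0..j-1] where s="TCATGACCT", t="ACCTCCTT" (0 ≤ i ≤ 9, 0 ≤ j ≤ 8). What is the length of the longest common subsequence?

   ''  A  C  C  T  C  C  T  T
''  0  0  0  0  0  0  0  0  0
 T  0  0  0  0  1  1  1  1  1
 C  0  0  1  1  1  2  2  2  2
 A  0  1  1  1  1  2  2  2  2
 T  0  1  1  1  2  2  2  3  3
 G  0  1  1  1  2  2  2  3  3
 A  0  1  1  1  2  2  2  3  3
 C  0  1  2  2  2  3  3  3  3
 C  0  1  2  3  3  3  4  4  4
 T  0  1  2  3  4  4  4  5  5

5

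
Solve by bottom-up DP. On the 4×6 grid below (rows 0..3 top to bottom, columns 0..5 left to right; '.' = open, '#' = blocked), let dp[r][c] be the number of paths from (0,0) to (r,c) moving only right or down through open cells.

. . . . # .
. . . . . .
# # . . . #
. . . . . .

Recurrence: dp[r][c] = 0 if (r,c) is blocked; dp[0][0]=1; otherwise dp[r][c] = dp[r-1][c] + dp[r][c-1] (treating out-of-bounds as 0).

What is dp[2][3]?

r\c   0   1   2   3   4   5
  0   1   1   1   1   0   0
  1   1   2   3   4   4   4
  2   0   0   3   7  11   0
  3   0   0   3  10  21  21

7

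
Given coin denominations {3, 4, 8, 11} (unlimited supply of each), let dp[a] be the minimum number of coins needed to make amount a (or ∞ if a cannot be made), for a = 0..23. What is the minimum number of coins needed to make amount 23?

 a  0  1  2  3  4  5  6  7  8  9 10 11 12 13 14 15 16 17 18 19 20 21 22 23
dp  0  -  -  1  1  -  2  2  1  3  3  1  2  4  2  2  2  3  3  2  3  4  2  3
(- denotes ∞ / unreachable)

3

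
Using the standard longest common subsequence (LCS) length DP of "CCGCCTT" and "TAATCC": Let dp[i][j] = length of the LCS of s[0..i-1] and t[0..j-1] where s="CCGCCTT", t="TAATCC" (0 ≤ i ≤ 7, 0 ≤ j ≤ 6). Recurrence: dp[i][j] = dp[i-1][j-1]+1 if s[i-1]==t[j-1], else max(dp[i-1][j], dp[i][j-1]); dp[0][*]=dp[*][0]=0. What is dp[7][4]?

   ''  T  A  A  T  C  C
''  0  0  0  0  0  0  0
 C  0  0  0  0  0  1  1
 C  0  0  0  0  0  1  2
 G  0  0  0  0  0  1  2
 C  0  0  0  0  0  1  2
 C  0  0  0  0  0  1  2
 T  0  1  1  1  1  1  2
 T  0  1  1  1  2  2  2

2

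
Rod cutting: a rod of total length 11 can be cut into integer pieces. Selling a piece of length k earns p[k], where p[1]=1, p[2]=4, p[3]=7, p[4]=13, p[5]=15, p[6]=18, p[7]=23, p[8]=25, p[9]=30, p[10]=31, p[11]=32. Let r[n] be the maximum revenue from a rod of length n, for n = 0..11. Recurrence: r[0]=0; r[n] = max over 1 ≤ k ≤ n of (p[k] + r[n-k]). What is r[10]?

   n    0    1    2    3    4    5    6    7    8    9   10   11
r[n]    0    1    4    7   13   15   18   23   26   30   31   36

31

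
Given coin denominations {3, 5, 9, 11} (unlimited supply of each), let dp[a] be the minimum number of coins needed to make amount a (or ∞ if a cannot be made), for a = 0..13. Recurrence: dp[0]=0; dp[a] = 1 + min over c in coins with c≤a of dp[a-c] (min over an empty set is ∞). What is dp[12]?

 a  0  1  2  3  4  5  6  7  8  9 10 11 12 13
dp  0  -  -  1  -  1  2  -  2  1  2  1  2  3
(- denotes ∞ / unreachable)

2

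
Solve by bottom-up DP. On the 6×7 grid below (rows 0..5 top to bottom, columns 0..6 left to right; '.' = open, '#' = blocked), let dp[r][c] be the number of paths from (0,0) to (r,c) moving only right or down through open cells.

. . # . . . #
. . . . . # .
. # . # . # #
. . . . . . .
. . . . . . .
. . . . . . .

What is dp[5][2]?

8

r\c   0   1   2   3   4   5   6
  0   1   1   0   0   0   0   0
  1   1   2   2   2   2   0   0
  2   1   0   2   0   2   0   0
  3   1   1   3   3   5   5   5
  4   1   2   5   8  13  18  23
  5   1   3   8  16  29  47  70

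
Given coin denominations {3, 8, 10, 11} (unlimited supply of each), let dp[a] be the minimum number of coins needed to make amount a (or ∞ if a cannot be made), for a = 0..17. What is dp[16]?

2

 a  0  1  2  3  4  5  6  7  8  9 10 11 12 13 14 15 16 17
dp  0  -  -  1  -  -  2  -  1  3  1  1  4  2  2  5  2  3
(- denotes ∞ / unreachable)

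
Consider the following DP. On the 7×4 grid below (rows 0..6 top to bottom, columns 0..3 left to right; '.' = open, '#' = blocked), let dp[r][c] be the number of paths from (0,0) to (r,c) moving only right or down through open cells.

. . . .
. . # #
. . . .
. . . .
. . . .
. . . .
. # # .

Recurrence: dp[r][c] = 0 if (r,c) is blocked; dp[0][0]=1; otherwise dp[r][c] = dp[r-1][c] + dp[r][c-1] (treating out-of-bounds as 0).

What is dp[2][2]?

3

r\c   0   1   2   3
  0   1   1   1   1
  1   1   2   0   0
  2   1   3   3   3
  3   1   4   7  10
  4   1   5  12  22
  5   1   6  18  40
  6   1   0   0  40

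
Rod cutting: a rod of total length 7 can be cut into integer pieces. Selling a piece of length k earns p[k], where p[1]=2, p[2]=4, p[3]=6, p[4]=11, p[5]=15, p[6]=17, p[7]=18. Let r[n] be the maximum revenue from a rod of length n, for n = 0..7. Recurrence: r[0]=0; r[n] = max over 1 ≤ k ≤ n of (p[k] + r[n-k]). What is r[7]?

   n    0    1    2    3    4    5    6    7
r[n]    0    2    4    6   11   15   17   19

19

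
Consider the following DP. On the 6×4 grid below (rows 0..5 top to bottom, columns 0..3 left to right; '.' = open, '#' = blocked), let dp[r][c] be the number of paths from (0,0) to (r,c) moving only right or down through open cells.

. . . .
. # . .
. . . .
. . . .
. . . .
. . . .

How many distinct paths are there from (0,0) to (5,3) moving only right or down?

r\c   0   1   2   3
  0   1   1   1   1
  1   1   0   1   2
  2   1   1   2   4
  3   1   2   4   8
  4   1   3   7  15
  5   1   4  11  26

26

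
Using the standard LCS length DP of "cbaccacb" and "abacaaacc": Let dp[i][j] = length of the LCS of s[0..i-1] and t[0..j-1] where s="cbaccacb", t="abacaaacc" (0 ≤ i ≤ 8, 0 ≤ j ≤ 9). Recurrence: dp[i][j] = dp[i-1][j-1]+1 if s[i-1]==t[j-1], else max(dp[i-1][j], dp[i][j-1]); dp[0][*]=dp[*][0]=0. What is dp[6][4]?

3

   ''  a  b  a  c  a  a  a  c  c
''  0  0  0  0  0  0  0  0  0  0
 c  0  0  0  0  1  1  1  1  1  1
 b  0  0  1  1  1  1  1  1  1  1
 a  0  1  1  2  2  2  2  2  2  2
 c  0  1  1  2  3  3  3  3  3  3
 c  0  1  1  2  3  3  3  3  4  4
 a  0  1  1  2  3  4  4  4  4  4
 c  0  1  1  2  3  4  4  4  5  5
 b  0  1  2  2  3  4  4  4  5  5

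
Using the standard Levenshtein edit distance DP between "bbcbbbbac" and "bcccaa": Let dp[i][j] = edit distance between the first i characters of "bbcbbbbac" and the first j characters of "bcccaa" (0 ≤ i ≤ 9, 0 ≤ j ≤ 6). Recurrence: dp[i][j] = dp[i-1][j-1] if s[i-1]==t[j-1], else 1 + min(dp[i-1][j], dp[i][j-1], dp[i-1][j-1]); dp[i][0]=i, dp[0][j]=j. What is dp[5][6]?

4

   ''  b  c  c  c  a  a
''  0  1  2  3  4  5  6
 b  1  0  1  2  3  4  5
 b  2  1  1  2  3  4  5
 c  3  2  1  1  2  3  4
 b  4  3  2  2  2  3  4
 b  5  4  3  3  3  3  4
 b  6  5  4  4  4  4  4
 b  7  6  5  5  5  5  5
 a  8  7  6  6  6  5  5
 c  9  8  7  6  6  6  6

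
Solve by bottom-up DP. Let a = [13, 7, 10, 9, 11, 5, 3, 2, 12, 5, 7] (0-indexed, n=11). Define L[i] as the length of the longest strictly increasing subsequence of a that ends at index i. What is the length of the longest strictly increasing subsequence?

   i    0    1    2    3    4    5    6    7    8    9   10
a[i]   13    7   10    9   11    5    3    2   12    5    7
L[i]    1    1    2    2    3    1    1    1    4    2    3

4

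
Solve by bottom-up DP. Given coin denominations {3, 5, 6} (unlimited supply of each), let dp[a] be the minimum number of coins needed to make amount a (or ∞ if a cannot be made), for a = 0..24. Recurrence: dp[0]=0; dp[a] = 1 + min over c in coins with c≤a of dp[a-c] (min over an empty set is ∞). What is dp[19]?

4

 a  0  1  2  3  4  5  6  7  8  9 10 11 12 13 14 15 16 17 18 19 20 21 22 23 24
dp  0  -  -  1  -  1  1  -  2  2  2  2  2  3  3  3  3  3  3  4  4  4  4  4  4
(- denotes ∞ / unreachable)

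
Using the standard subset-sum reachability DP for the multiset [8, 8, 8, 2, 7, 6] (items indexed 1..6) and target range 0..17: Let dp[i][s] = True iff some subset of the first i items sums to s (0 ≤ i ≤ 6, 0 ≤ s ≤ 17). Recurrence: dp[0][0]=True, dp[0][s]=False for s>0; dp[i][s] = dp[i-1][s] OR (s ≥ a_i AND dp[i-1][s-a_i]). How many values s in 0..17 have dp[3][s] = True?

3

i\s   0   1   2   3   4   5   6   7   8   9  10  11  12  13  14  15  16  17
  0   T   F   F   F   F   F   F   F   F   F   F   F   F   F   F   F   F   F
  1   T   F   F   F   F   F   F   F   T   F   F   F   F   F   F   F   F   F
  2   T   F   F   F   F   F   F   F   T   F   F   F   F   F   F   F   T   F
  3   T   F   F   F   F   F   F   F   T   F   F   F   F   F   F   F   T   F
  4   T   F   T   F   F   F   F   F   T   F   T   F   F   F   F   F   T   F
  5   T   F   T   F   F   F   F   T   T   T   T   F   F   F   F   T   T   T
  6   T   F   T   F   F   F   T   T   T   T   T   F   F   T   T   T   T   T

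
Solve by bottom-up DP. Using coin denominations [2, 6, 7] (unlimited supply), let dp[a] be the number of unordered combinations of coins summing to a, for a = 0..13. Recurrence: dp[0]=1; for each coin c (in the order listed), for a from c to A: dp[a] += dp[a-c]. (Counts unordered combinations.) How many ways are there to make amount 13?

2

after  coin     0     1     2     3     4     5     6     7     8     9    10    11    12    13
          2     1     0     1     0     1     0     1     0     1     0     1     0     1     0
          6     1     0     1     0     1     0     2     0     2     0     2     0     3     0
          7     1     0     1     0     1     0     2     1     2     1     2     1     3     2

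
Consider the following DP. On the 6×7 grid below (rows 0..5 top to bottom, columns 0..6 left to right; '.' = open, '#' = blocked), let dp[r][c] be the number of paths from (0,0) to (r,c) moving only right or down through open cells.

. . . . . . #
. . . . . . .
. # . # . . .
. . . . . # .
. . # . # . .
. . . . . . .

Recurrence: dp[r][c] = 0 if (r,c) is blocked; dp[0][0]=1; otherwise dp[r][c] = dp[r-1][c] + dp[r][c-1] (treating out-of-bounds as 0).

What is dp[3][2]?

r\c   0   1   2   3   4   5   6
  0   1   1   1   1   1   1   0
  1   1   2   3   4   5   6   6
  2   1   0   3   0   5  11  17
  3   1   1   4   4   9   0  17
  4   1   2   0   4   0   0  17
  5   1   3   3   7   7   7  24

4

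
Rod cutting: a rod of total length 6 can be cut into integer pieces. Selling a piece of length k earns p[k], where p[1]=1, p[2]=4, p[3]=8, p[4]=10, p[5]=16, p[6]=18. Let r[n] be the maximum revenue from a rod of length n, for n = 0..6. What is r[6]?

18

   n    0    1    2    3    4    5    6
r[n]    0    1    4    8   10   16   18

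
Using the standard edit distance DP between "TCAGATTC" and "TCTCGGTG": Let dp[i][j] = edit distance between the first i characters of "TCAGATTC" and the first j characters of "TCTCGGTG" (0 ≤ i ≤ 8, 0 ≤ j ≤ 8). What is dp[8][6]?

   ''  T  C  T  C  G  G  T  G
''  0  1  2  3  4  5  6  7  8
 T  1  0  1  2  3  4  5  6  7
 C  2  1  0  1  2  3  4  5  6
 A  3  2  1  1  2  3  4  5  6
 G  4  3  2  2  2  2  3  4  5
 A  5  4  3  3  3  3  3  4  5
 T  6  5  4  3  4  4  4  3  4
 T  7  6  5  4  4  5  5  4  4
 C  8  7  6  5  4  5  6  5  5

6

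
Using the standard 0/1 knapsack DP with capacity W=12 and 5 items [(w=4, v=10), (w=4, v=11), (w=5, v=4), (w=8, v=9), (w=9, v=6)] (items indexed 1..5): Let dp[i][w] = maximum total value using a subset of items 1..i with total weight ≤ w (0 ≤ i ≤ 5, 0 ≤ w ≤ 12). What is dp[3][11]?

21

i\w   0   1   2   3   4   5   6   7   8   9  10  11  12
  0   0   0   0   0   0   0   0   0   0   0   0   0   0
  1   0   0   0   0  10  10  10  10  10  10  10  10  10
  2   0   0   0   0  11  11  11  11  21  21  21  21  21
  3   0   0   0   0  11  11  11  11  21  21  21  21  21
  4   0   0   0   0  11  11  11  11  21  21  21  21  21
  5   0   0   0   0  11  11  11  11  21  21  21  21  21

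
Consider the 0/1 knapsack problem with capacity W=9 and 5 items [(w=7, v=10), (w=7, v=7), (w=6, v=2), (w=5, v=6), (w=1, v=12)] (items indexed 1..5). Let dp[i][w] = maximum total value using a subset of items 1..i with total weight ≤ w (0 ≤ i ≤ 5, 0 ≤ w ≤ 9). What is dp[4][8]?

i\w   0   1   2   3   4   5   6   7   8   9
  0   0   0   0   0   0   0   0   0   0   0
  1   0   0   0   0   0   0   0  10  10  10
  2   0   0   0   0   0   0   0  10  10  10
  3   0   0   0   0   0   0   2  10  10  10
  4   0   0   0   0   0   6   6  10  10  10
  5   0  12  12  12  12  12  18  18  22  22

10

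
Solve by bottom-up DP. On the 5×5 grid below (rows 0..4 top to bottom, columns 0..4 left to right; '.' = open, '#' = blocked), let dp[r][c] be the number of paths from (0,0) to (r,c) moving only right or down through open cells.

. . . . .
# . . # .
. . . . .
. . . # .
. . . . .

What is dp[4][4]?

9

r\c   0   1   2   3   4
  0   1   1   1   1   1
  1   0   1   2   0   1
  2   0   1   3   3   4
  3   0   1   4   0   4
  4   0   1   5   5   9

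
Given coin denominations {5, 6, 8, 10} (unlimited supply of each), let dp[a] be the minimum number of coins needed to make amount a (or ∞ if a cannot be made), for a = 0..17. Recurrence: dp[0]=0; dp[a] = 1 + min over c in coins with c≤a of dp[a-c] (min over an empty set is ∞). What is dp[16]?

 a  0  1  2  3  4  5  6  7  8  9 10 11 12 13 14 15 16 17
dp  0  -  -  -  -  1  1  -  1  -  1  2  2  2  2  2  2  3
(- denotes ∞ / unreachable)

2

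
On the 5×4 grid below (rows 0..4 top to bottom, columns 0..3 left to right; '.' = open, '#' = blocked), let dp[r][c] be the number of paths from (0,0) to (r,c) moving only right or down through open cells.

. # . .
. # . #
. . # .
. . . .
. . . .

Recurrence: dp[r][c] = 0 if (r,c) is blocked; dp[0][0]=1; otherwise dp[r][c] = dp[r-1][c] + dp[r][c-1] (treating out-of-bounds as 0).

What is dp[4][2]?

5

r\c   0   1   2   3
  0   1   0   0   0
  1   1   0   0   0
  2   1   1   0   0
  3   1   2   2   2
  4   1   3   5   7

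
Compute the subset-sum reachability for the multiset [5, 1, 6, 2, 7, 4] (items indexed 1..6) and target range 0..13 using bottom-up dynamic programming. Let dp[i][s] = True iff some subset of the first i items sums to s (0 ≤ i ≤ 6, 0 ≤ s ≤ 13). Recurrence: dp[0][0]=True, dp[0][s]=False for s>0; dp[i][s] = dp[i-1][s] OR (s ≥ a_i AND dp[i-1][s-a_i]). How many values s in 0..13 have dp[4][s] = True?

i\s   0   1   2   3   4   5   6   7   8   9  10  11  12  13
  0   T   F   F   F   F   F   F   F   F   F   F   F   F   F
  1   T   F   F   F   F   T   F   F   F   F   F   F   F   F
  2   T   T   F   F   F   T   T   F   F   F   F   F   F   F
  3   T   T   F   F   F   T   T   T   F   F   F   T   T   F
  4   T   T   T   T   F   T   T   T   T   T   F   T   T   T
  5   T   T   T   T   F   T   T   T   T   T   T   T   T   T
  6   T   T   T   T   T   T   T   T   T   T   T   T   T   T

12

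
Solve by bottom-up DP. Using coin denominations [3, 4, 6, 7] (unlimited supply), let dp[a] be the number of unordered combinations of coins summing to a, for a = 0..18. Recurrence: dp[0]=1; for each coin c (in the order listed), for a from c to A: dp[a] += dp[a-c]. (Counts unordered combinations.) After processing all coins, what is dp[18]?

8

after  coin     0     1     2     3     4     5     6     7     8     9    10    11    12    13    14    15    16    17    18
          3     1     0     0     1     0     0     1     0     0     1     0     0     1     0     0     1     0     0     1
          4     1     0     0     1     1     0     1     1     1     1     1     1     2     1     1     2     2     1     2
          6     1     0     0     1     1     0     2     1     1     2     2     1     4     2     2     4     4     2     6
          7     1     0     0     1     1     0     2     2     1     2     3     2     4     4     4     5     6     5     8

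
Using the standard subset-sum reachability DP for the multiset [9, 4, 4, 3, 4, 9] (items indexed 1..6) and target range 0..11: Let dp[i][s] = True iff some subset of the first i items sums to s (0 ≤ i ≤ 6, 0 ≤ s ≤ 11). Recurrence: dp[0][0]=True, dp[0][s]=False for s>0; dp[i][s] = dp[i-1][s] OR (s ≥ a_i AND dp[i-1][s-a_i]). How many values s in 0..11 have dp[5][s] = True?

i\s   0   1   2   3   4   5   6   7   8   9  10  11
  0   T   F   F   F   F   F   F   F   F   F   F   F
  1   T   F   F   F   F   F   F   F   F   T   F   F
  2   T   F   F   F   T   F   F   F   F   T   F   F
  3   T   F   F   F   T   F   F   F   T   T   F   F
  4   T   F   F   T   T   F   F   T   T   T   F   T
  5   T   F   F   T   T   F   F   T   T   T   F   T
  6   T   F   F   T   T   F   F   T   T   T   F   T

7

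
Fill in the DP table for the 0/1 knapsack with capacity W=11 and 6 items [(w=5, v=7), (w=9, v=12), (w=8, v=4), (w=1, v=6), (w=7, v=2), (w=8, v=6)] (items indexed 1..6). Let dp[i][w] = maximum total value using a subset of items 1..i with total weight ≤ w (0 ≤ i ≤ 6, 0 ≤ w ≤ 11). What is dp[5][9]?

13

i\w   0   1   2   3   4   5   6   7   8   9  10  11
  0   0   0   0   0   0   0   0   0   0   0   0   0
  1   0   0   0   0   0   7   7   7   7   7   7   7
  2   0   0   0   0   0   7   7   7   7  12  12  12
  3   0   0   0   0   0   7   7   7   7  12  12  12
  4   0   6   6   6   6   7  13  13  13  13  18  18
  5   0   6   6   6   6   7  13  13  13  13  18  18
  6   0   6   6   6   6   7  13  13  13  13  18  18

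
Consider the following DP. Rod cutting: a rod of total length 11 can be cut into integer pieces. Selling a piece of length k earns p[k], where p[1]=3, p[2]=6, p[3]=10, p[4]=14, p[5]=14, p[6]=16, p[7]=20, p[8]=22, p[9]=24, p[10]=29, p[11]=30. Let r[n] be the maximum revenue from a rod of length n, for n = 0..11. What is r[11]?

38

   n    0    1    2    3    4    5    6    7    8    9   10   11
r[n]    0    3    6   10   14   17   20   24   28   31   34   38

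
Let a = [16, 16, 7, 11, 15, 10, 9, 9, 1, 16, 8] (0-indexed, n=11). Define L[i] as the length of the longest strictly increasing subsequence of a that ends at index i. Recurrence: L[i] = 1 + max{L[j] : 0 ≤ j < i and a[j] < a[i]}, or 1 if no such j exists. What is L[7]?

2

   i    0    1    2    3    4    5    6    7    8    9   10
a[i]   16   16    7   11   15   10    9    9    1   16    8
L[i]    1    1    1    2    3    2    2    2    1    4    2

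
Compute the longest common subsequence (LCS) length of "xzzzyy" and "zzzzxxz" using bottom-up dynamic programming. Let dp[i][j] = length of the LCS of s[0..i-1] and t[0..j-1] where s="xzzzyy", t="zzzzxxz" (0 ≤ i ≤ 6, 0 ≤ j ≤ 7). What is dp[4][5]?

3

   ''  z  z  z  z  x  x  z
''  0  0  0  0  0  0  0  0
 x  0  0  0  0  0  1  1  1
 z  0  1  1  1  1  1  1  2
 z  0  1  2  2  2  2  2  2
 z  0  1  2  3  3  3  3  3
 y  0  1  2  3  3  3  3  3
 y  0  1  2  3  3  3  3  3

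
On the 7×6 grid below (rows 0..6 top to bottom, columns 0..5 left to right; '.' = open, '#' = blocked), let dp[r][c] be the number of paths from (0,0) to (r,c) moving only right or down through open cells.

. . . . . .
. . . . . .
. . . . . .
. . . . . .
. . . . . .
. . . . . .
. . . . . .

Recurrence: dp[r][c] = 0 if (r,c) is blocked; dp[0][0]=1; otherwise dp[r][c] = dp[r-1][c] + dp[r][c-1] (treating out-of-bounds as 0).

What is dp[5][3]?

56

r\c   0   1   2   3   4   5
  0   1   1   1   1   1   1
  1   1   2   3   4   5   6
  2   1   3   6  10  15  21
  3   1   4  10  20  35  56
  4   1   5  15  35  70 126
  5   1   6  21  56 126 252
  6   1   7  28  84 210 462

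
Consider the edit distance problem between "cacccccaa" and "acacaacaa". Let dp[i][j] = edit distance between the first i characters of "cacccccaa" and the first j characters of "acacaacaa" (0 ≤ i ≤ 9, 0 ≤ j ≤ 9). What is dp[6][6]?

   ''  a  c  a  c  a  a  c  a  a
''  0  1  2  3  4  5  6  7  8  9
 c  1  1  1  2  3  4  5  6  7  8
 a  2  1  2  1  2  3  4  5  6  7
 c  3  2  1  2  1  2  3  4  5  6
 c  4  3  2  2  2  2  3  3  4  5
 c  5  4  3  3  2  3  3  3  4  5
 c  6  5  4  4  3  3  4  3  4  5
 c  7  6  5  5  4  4  4  4  4  5
 a  8  7  6  5  5  4  4  5  4  4
 a  9  8  7  6  6  5  4  5  5  4

4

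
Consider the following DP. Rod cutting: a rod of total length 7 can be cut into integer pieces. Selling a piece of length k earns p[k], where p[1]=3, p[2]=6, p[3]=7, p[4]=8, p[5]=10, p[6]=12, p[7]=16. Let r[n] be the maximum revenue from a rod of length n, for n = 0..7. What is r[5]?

15

   n    0    1    2    3    4    5    6    7
r[n]    0    3    6    9   12   15   18   21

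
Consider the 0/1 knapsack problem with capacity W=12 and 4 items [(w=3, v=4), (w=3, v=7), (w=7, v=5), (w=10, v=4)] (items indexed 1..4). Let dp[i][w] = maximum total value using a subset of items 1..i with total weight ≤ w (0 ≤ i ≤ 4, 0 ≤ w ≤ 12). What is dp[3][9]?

i\w   0   1   2   3   4   5   6   7   8   9  10  11  12
  0   0   0   0   0   0   0   0   0   0   0   0   0   0
  1   0   0   0   4   4   4   4   4   4   4   4   4   4
  2   0   0   0   7   7   7  11  11  11  11  11  11  11
  3   0   0   0   7   7   7  11  11  11  11  12  12  12
  4   0   0   0   7   7   7  11  11  11  11  12  12  12

11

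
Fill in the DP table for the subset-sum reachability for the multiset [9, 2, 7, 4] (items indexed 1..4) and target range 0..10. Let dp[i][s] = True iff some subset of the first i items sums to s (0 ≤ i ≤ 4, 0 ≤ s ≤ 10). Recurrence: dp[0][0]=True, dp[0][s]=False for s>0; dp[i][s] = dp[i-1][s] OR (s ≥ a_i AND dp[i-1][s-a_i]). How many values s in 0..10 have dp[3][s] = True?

4

i\s   0   1   2   3   4   5   6   7   8   9  10
  0   T   F   F   F   F   F   F   F   F   F   F
  1   T   F   F   F   F   F   F   F   F   T   F
  2   T   F   T   F   F   F   F   F   F   T   F
  3   T   F   T   F   F   F   F   T   F   T   F
  4   T   F   T   F   T   F   T   T   F   T   F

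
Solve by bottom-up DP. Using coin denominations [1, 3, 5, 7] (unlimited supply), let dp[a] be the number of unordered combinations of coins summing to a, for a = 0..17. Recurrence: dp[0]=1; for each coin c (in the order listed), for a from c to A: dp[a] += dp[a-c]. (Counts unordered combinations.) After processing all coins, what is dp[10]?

9

after  coin     0     1     2     3     4     5     6     7     8     9    10    11    12    13    14    15    16    17
          1     1     1     1     1     1     1     1     1     1     1     1     1     1     1     1     1     1     1
          3     1     1     1     2     2     2     3     3     3     4     4     4     5     5     5     6     6     6
          5     1     1     1     2     2     3     4     4     5     6     7     8     9    10    11    13    14    15
          7     1     1     1     2     2     3     4     5     6     7     9    10    12    14    16    19    21    24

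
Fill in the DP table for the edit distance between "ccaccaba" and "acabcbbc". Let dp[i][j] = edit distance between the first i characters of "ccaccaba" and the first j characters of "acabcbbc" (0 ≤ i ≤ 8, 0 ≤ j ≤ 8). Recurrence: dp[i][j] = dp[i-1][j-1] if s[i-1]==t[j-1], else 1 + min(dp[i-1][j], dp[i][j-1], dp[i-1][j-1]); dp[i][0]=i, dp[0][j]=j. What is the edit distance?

4

   ''  a  c  a  b  c  b  b  c
''  0  1  2  3  4  5  6  7  8
 c  1  1  1  2  3  4  5  6  7
 c  2  2  1  2  3  3  4  5  6
 a  3  2  2  1  2  3  4  5  6
 c  4  3  2  2  2  2  3  4  5
 c  5  4  3  3  3  2  3  4  4
 a  6  5  4  3  4  3  3  4  5
 b  7  6  5  4  3  4  3  3  4
 a  8  7  6  5  4  4  4  4  4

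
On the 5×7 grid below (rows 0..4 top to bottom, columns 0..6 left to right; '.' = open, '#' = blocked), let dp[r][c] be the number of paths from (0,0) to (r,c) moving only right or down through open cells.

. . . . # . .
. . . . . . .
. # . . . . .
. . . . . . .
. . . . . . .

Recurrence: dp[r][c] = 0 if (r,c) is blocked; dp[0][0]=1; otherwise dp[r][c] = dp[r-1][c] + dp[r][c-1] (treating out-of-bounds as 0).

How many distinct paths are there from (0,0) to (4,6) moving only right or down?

132

r\c   0   1   2   3   4   5   6
  0   1   1   1   1   0   0   0
  1   1   2   3   4   4   4   4
  2   1   0   3   7  11  15  19
  3   1   1   4  11  22  37  56
  4   1   2   6  17  39  76 132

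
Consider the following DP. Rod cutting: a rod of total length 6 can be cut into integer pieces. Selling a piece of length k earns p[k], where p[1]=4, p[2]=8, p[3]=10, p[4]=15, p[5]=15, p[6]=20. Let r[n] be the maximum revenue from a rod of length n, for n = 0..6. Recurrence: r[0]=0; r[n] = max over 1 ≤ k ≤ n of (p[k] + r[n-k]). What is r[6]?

   n    0    1    2    3    4    5    6
r[n]    0    4    8   12   16   20   24

24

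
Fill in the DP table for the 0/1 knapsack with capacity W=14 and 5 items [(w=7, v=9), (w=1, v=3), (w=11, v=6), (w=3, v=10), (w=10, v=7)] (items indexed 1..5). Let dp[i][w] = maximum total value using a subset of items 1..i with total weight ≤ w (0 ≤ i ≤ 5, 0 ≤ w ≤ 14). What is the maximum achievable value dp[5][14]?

22

i\w   0   1   2   3   4   5   6   7   8   9  10  11  12  13  14
  0   0   0   0   0   0   0   0   0   0   0   0   0   0   0   0
  1   0   0   0   0   0   0   0   9   9   9   9   9   9   9   9
  2   0   3   3   3   3   3   3   9  12  12  12  12  12  12  12
  3   0   3   3   3   3   3   3   9  12  12  12  12  12  12  12
  4   0   3   3  10  13  13  13  13  13  13  19  22  22  22  22
  5   0   3   3  10  13  13  13  13  13  13  19  22  22  22  22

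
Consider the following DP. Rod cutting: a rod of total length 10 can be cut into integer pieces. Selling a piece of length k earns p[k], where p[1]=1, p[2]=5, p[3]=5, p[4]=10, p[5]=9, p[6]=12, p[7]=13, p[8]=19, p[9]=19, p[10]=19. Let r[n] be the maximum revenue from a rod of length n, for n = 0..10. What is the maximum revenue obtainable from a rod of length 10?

25

   n    0    1    2    3    4    5    6    7    8    9   10
r[n]    0    1    5    6   10   11   15   16   20   21   25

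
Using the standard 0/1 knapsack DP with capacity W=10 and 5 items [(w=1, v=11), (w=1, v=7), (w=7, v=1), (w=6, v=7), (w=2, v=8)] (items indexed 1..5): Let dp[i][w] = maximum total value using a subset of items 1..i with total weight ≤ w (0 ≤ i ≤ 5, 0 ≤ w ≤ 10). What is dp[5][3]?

19

i\w   0   1   2   3   4   5   6   7   8   9  10
  0   0   0   0   0   0   0   0   0   0   0   0
  1   0  11  11  11  11  11  11  11  11  11  11
  2   0  11  18  18  18  18  18  18  18  18  18
  3   0  11  18  18  18  18  18  18  18  19  19
  4   0  11  18  18  18  18  18  18  25  25  25
  5   0  11  18  19  26  26  26  26  26  26  33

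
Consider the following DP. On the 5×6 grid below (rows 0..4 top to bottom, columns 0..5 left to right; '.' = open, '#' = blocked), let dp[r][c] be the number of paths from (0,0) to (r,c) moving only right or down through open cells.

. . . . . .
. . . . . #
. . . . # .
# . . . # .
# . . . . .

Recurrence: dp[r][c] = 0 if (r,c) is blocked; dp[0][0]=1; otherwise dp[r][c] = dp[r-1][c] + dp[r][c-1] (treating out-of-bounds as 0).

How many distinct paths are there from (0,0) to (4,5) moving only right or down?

r\c   0   1   2   3   4   5
  0   1   1   1   1   1   1
  1   1   2   3   4   5   0
  2   1   3   6  10   0   0
  3   0   3   9  19   0   0
  4   0   3  12  31  31  31

31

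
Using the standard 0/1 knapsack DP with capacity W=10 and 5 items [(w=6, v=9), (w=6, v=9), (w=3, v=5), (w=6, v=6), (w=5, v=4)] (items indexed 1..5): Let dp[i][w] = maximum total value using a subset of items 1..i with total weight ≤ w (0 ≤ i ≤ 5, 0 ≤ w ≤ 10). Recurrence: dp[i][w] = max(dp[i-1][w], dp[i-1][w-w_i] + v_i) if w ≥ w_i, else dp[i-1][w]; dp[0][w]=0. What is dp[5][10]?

i\w   0   1   2   3   4   5   6   7   8   9  10
  0   0   0   0   0   0   0   0   0   0   0   0
  1   0   0   0   0   0   0   9   9   9   9   9
  2   0   0   0   0   0   0   9   9   9   9   9
  3   0   0   0   5   5   5   9   9   9  14  14
  4   0   0   0   5   5   5   9   9   9  14  14
  5   0   0   0   5   5   5   9   9   9  14  14

14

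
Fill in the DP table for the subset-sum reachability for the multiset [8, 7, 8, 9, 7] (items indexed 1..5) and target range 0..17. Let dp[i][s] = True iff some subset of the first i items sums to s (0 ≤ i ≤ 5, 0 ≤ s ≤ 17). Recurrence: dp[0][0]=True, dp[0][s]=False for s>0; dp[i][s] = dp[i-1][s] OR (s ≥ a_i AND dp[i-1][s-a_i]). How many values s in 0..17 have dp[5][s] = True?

i\s   0   1   2   3   4   5   6   7   8   9  10  11  12  13  14  15  16  17
  0   T   F   F   F   F   F   F   F   F   F   F   F   F   F   F   F   F   F
  1   T   F   F   F   F   F   F   F   T   F   F   F   F   F   F   F   F   F
  2   T   F   F   F   F   F   F   T   T   F   F   F   F   F   F   T   F   F
  3   T   F   F   F   F   F   F   T   T   F   F   F   F   F   F   T   T   F
  4   T   F   F   F   F   F   F   T   T   T   F   F   F   F   F   T   T   T
  5   T   F   F   F   F   F   F   T   T   T   F   F   F   F   T   T   T   T

8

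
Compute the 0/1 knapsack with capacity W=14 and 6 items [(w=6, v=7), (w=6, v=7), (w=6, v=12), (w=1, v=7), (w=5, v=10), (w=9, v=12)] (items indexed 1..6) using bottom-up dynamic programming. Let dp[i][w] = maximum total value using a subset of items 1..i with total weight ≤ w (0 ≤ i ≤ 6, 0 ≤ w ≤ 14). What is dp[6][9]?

i\w   0   1   2   3   4   5   6   7   8   9  10  11  12  13  14
  0   0   0   0   0   0   0   0   0   0   0   0   0   0   0   0
  1   0   0   0   0   0   0   7   7   7   7   7   7   7   7   7
  2   0   0   0   0   0   0   7   7   7   7   7   7  14  14  14
  3   0   0   0   0   0   0  12  12  12  12  12  12  19  19  19
  4   0   7   7   7   7   7  12  19  19  19  19  19  19  26  26
  5   0   7   7   7   7  10  17  19  19  19  19  22  29  29  29
  6   0   7   7   7   7  10  17  19  19  19  19  22  29  29  29

19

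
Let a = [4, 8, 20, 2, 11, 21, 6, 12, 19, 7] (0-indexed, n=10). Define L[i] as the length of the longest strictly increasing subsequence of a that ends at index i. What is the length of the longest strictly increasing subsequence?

5

   i    0    1    2    3    4    5    6    7    8    9
a[i]    4    8   20    2   11   21    6   12   19    7
L[i]    1    2    3    1    3    4    2    4    5    3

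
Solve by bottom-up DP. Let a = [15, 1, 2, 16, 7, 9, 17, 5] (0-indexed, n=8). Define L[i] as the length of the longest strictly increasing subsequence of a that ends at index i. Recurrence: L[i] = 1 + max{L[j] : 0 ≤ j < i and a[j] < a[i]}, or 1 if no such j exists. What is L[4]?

   i    0    1    2    3    4    5    6    7
a[i]   15    1    2   16    7    9   17    5
L[i]    1    1    2    3    3    4    5    3

3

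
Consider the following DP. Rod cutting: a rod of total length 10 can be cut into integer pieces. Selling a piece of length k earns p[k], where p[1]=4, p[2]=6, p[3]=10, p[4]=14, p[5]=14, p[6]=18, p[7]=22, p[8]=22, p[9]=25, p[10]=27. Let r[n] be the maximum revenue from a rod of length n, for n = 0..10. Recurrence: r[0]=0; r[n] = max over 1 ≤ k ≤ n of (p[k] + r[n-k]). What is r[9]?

36

   n    0    1    2    3    4    5    6    7    8    9   10
r[n]    0    4    8   12   16   20   24   28   32   36   40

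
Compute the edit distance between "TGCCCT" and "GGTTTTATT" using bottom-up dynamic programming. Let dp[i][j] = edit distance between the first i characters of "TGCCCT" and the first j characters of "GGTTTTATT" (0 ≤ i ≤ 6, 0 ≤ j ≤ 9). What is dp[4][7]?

6

   ''  G  G  T  T  T  T  A  T  T
''  0  1  2  3  4  5  6  7  8  9
 T  1  1  2  2  3  4  5  6  7  8
 G  2  1  1  2  3  4  5  6  7  8
 C  3  2  2  2  3  4  5  6  7  8
 C  4  3  3  3  3  4  5  6  7  8
 C  5  4  4  4  4  4  5  6  7  8
 T  6  5  5  4  4  4  4  5  6  7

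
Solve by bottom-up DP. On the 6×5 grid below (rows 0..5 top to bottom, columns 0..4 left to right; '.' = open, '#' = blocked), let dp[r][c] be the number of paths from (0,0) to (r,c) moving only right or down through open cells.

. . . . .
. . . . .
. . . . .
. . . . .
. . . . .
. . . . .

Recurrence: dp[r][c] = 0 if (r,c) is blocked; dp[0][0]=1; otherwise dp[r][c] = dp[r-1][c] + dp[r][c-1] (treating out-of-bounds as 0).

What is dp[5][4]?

126

r\c   0   1   2   3   4
  0   1   1   1   1   1
  1   1   2   3   4   5
  2   1   3   6  10  15
  3   1   4  10  20  35
  4   1   5  15  35  70
  5   1   6  21  56 126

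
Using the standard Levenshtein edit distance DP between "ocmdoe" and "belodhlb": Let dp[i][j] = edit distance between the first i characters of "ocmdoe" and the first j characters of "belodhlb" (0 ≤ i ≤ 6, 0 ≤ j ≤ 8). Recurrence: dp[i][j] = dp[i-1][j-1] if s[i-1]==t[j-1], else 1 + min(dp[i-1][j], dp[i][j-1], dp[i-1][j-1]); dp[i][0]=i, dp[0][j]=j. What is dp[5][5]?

5

   ''  b  e  l  o  d  h  l  b
''  0  1  2  3  4  5  6  7  8
 o  1  1  2  3  3  4  5  6  7
 c  2  2  2  3  4  4  5  6  7
 m  3  3  3  3  4  5  5  6  7
 d  4  4  4  4  4  4  5  6  7
 o  5  5  5  5  4  5  5  6  7
 e  6  6  5  6  5  5  6  6  7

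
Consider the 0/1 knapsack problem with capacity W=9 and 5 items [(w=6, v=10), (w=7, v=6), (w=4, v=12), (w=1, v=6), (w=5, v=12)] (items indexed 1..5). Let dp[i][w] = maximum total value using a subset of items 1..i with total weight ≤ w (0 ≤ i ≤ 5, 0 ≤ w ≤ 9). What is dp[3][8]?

i\w   0   1   2   3   4   5   6   7   8   9
  0   0   0   0   0   0   0   0   0   0   0
  1   0   0   0   0   0   0  10  10  10  10
  2   0   0   0   0   0   0  10  10  10  10
  3   0   0   0   0  12  12  12  12  12  12
  4   0   6   6   6  12  18  18  18  18  18
  5   0   6   6   6  12  18  18  18  18  24

12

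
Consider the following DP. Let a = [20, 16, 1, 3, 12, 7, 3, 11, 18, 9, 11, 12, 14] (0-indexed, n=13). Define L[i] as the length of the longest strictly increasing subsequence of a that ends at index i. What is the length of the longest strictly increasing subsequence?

   i    0    1    2    3    4    5    6    7    8    9   10   11   12
a[i]   20   16    1    3   12    7    3   11   18    9   11   12   14
L[i]    1    1    1    2    3    3    2    4    5    4    5    6    7

7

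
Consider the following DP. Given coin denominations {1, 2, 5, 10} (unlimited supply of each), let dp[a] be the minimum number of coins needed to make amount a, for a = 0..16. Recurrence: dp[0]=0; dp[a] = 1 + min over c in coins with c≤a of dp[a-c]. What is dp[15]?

 a  0  1  2  3  4  5  6  7  8  9 10 11 12 13 14 15 16
dp  0  1  1  2  2  1  2  2  3  3  1  2  2  3  3  2  3

2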